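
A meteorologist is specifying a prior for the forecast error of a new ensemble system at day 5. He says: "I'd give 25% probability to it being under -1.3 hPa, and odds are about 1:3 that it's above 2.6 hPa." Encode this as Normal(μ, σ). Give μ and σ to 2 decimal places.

μ = 0.65, σ = 2.89

For Normal(μ,σ), the p-quantile is μ + z_p·σ. Here z_{0.25} = -0.6745, z_{0.75} = 0.6745.
So -1.3 = μ − 0.6745σ and 2.6 = μ + 0.6745σ.
Subtracting: σ = (2.6 − -1.3)/(0.6745 − (-0.6745)) = 2.89.
Then μ = -1.3 − (-0.6745)·2.89 = 0.65.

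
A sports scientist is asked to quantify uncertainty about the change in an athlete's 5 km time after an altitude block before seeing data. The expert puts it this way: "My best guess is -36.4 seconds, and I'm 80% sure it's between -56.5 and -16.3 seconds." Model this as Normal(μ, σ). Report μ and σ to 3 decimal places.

A symmetric 80% interval runs μ ± z·σ with z = 1.282.
Half-width = 20.1, so σ = 20.1/1.282 = 15.684.
μ is the stated best guess, -36.400.

μ = -36.400, σ = 15.684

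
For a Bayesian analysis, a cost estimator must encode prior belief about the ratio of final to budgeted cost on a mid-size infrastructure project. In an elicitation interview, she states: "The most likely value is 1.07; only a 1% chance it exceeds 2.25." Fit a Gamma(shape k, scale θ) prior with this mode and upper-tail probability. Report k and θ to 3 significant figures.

Gamma(k,θ) with k>1 has mode (k−1)θ, so θ = 1.07/(k−1).
Need P(X < 2.25) = 0.99 with θ tied to k this way. Start at k = 2, θ = 1.07: P(X<2.25) ≈ 0.621.
Too low — raise k to concentrate. Iterating converges to k ≈ 9.81.
Then θ = 1.07/(9.81−1) ≈ 0.122.

k ≈ 9.81, θ ≈ 0.122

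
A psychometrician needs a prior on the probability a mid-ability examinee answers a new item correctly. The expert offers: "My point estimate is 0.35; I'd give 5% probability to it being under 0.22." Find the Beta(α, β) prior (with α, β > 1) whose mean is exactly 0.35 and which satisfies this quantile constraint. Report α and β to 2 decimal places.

α ≈ 11.43, β ≈ 21.22

With mean 0.35 fixed, write α = 0.35s, β = 0.65s where s = α+β.
Need P(θ < 0.22) = 0.05 under Beta(0.35s, 0.65s). Normal approximation: (q−m)/√(m(1−m)/s) ≈ z_{0.05} = -1.64, so s ≈ 0.35·0.65·(-1.64)²/(0.22−0.35)² = 36.4.
At s = 36.4: P(θ<0.22) ≈ 0.041. Adjusting to match 0.05 gives s ≈ 32.65.
So α = 0.35·32.65 ≈ 11.43, β = 0.65·32.65 ≈ 21.22.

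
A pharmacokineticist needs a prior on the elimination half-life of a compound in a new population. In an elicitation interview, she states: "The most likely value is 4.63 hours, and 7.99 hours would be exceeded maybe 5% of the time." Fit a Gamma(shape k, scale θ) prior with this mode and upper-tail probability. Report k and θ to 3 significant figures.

Gamma(k,θ) with k>1 has mode (k−1)θ, so θ = 4.63/(k−1).
Need P(X < 7.99) = 0.95 with θ tied to k this way. Start at k = 2, θ = 4.63: P(X<7.99) ≈ 0.515.
Too low — raise k to concentrate. Iterating converges to k ≈ 10.4.
Then θ = 4.63/(10.4−1) ≈ 0.494.

k ≈ 10.4, θ ≈ 0.494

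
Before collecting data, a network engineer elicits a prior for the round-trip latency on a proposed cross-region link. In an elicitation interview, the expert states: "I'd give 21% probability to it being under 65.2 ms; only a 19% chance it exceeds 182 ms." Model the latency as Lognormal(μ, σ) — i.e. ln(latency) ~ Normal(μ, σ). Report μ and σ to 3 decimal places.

μ ≈ 4.669, σ ≈ 0.609

If T ~ Lognormal(μ,σ) then ln T ~ Normal(μ,σ), so the p-quantile of ln T is μ + z_p·σ.
ln(65.2) = 4.177 and ln(182) = 5.204; z_{0.21} = -0.8064, z_{0.81} = 0.8779.
σ = (5.204 − 4.177)/(0.8779 − (-0.8064)) = 0.609.
μ = 4.177 − (-0.8064)·0.609 = 4.669.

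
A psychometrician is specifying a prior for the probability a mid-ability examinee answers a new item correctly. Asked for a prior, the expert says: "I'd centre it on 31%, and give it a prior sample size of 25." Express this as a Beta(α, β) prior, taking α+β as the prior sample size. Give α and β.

α = 7.75, β = 17.25

Under the effective-sample-size interpretation, Beta(α, β) has prior mean α/(α+β) and prior sample size α+β.
So α+β = 25 and α/(α+β) = 0.31, giving α = 0.31·25 = 7.75 and β = 25 − 7.75 = 17.25.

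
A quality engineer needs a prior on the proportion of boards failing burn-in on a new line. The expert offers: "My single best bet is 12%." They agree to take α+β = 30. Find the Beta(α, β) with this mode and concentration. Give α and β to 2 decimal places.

α = 4.36, β = 25.64

For α,β > 1 the Beta mode is (α−1)/(α+β−2). With α+β = 30, the mode is (α−1)/28.
Set (α−1)/28 = 0.12 → α = 1 + 0.12·28 = 4.36.
β = 30 − α = 25.64.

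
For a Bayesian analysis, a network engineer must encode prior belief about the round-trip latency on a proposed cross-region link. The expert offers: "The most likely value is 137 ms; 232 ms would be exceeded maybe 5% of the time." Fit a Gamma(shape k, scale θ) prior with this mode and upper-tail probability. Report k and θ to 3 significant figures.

k ≈ 11.1, θ ≈ 13.6

Gamma(k,θ) with k>1 has mode (k−1)θ, so θ = 137/(k−1).
Need P(X < 232) = 0.95 with θ tied to k this way. Start at k = 2, θ = 137: P(X<232) ≈ 0.505.
Too low — raise k to concentrate. Iterating converges to k ≈ 11.1.
Then θ = 137/(11.1−1) ≈ 13.6.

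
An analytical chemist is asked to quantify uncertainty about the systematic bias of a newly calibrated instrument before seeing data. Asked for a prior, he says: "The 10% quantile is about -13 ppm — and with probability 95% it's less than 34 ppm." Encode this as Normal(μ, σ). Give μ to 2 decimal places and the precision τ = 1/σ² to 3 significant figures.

μ = 7.58, τ = 0.00388

For Normal(μ,σ), the p-quantile is μ + z_p·σ. Here z_{0.1} = -1.282, z_{0.95} = 1.645.
So -13 = μ − 1.282σ and 34 = μ + 1.645σ.
Subtracting: σ = (34 − -13)/(1.645 − (-1.282)) = 16.06.
Then μ = -13 − (-1.282)·16.06 = 7.58.
Precision τ = 1/σ² = 1/16.06² = 0.00388.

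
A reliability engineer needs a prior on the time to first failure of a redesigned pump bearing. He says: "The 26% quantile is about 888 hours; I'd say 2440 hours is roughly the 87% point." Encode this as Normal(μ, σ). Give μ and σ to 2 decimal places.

For Normal(μ,σ), the p-quantile is μ + z_p·σ. Here z_{0.26} = -0.6433, z_{0.87} = 1.126.
So 888 = μ − 0.6433σ and 2440 = μ + 1.126σ.
Subtracting: σ = (2440 − 888)/(1.126 − (-0.6433)) = 876.97.
Then μ = 888 − (-0.6433)·876.97 = 1452.19.

μ = 1452.19, σ = 876.97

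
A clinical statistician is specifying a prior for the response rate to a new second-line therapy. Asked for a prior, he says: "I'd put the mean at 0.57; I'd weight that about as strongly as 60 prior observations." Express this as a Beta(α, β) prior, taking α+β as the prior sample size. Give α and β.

α = 34.2, β = 25.8

Under the effective-sample-size interpretation, Beta(α, β) has prior mean α/(α+β) and prior sample size α+β.
So α+β = 60 and α/(α+β) = 0.57, giving α = 0.57·60 = 34.2 and β = 60 − 34.2 = 25.8.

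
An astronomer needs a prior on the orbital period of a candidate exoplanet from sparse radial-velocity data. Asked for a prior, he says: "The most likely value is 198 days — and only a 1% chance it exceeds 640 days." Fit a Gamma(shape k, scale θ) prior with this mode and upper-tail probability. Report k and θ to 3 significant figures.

k ≈ 4.21, θ ≈ 61.7

Gamma(k,θ) with k>1 has mode (k−1)θ, so θ = 198/(k−1).
Need P(X < 640) = 0.99 with θ tied to k this way. Start at k = 2, θ = 198: P(X<640) ≈ 0.833.
Too low — raise k to concentrate. Iterating converges to k ≈ 4.21.
Then θ = 198/(4.21−1) ≈ 61.7.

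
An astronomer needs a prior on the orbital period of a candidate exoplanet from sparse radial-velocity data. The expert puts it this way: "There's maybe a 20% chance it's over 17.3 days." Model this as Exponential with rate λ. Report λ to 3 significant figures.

P(T > 17.3) = e^(−λ·17.3) = 0.2, so λ = −ln(0.2)/17.3 = 0.093.

λ ≈ 0.093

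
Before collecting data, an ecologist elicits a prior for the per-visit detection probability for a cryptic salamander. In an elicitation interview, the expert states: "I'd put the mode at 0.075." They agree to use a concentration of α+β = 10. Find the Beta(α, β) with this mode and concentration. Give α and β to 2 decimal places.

For α,β > 1 the Beta mode is (α−1)/(α+β−2). With α+β = 10, the mode is (α−1)/8.
Set (α−1)/8 = 0.075 → α = 1 + 0.075·8 = 1.60.
β = 10 − α = 8.40.

α = 1.60, β = 8.40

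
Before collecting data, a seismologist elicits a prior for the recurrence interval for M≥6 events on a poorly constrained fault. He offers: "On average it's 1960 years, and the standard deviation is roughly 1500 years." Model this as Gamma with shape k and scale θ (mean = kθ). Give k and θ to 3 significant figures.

k ≈ 1.71, θ ≈ 1150

For Gamma(k, scale θ): mean = kθ, variance = kθ², so CV = 1/√k.
CV = SD/mean = 1500/1960 = 0.7653, hence k = 1/CV² = 1.71.
Then θ = mean/k = 1960/1.71 = 1150.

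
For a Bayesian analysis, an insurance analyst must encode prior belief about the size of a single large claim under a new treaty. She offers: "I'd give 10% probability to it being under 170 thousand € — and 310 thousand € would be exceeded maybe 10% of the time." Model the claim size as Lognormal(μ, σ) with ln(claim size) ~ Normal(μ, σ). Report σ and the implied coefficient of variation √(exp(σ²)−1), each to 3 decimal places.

σ ≈ 0.234, CV ≈ 0.238

If T ~ Lognormal(μ,σ) then ln T ~ Normal(μ,σ), so the p-quantile of ln T is μ + z_p·σ.
ln(170) = 5.136 and ln(310) = 5.737; z_{0.1} = -1.282, z_{0.9} = 1.282.
σ = (5.737 − 5.136)/(1.282 − (-1.282)) = 0.234.
μ = 5.136 − (-1.282)·0.234 = 5.436.
CV = √(exp(σ²)−1) = √(exp(0.0549)−1) = 0.238.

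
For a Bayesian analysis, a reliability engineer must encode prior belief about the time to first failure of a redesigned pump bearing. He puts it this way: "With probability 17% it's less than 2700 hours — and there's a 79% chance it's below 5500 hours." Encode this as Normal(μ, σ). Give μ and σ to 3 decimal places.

μ = 4217.484, σ = 1590.379

The p-quantile of Normal(μ,σ) is μ + z_p·σ, with z_{0.17} = -0.9542 and z_{0.79} = 0.8064.
Eliminate σ: μ = (z₂·x₁ − z₁·x₂)/(z₂ − z₁) = (0.8064·2700 − (-0.9542)·5500)/1.761 = 4217.484.
Then σ = (x₂ − x₁)/(z₂ − z₁) = (5500 − 2700)/1.761 = 1590.379.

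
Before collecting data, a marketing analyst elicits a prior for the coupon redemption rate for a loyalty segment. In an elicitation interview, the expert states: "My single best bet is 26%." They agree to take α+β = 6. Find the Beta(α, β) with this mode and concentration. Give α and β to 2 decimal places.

For α,β > 1 the Beta mode is (α−1)/(α+β−2). With α+β = 6, the mode is (α−1)/4.
Set (α−1)/4 = 0.26 → α = 1 + 0.26·4 = 2.04.
β = 6 − α = 3.96.

α = 2.04, β = 3.96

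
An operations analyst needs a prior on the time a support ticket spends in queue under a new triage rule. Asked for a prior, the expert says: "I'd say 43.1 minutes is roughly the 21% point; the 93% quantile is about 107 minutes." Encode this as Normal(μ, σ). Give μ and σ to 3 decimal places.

μ = 65.679, σ = 27.999

For Normal(μ,σ), the p-quantile is μ + z_p·σ. Here z_{0.21} = -0.8064, z_{0.93} = 1.476.
So 43.1 = μ − 0.8064σ and 107 = μ + 1.476σ.
Subtracting: σ = (107 − 43.1)/(1.476 − (-0.8064)) = 27.999.
Then μ = 43.1 − (-0.8064)·27.999 = 65.679.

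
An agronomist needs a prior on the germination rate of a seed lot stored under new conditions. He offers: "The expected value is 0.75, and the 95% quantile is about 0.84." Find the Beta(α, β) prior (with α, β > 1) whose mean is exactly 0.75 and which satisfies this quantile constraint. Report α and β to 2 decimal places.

With mean 0.75 fixed, write α = 0.75s, β = 0.25s where s = α+β.
Need P(θ < 0.84) = 0.95 under Beta(0.75s, 0.25s). Normal approximation: (q−m)/√(m(1−m)/s) ≈ z_{0.95} = 1.64, so s ≈ 0.75·0.25·(1.64)²/(0.84−0.75)² = 62.6.
At s = 62.6: P(θ<0.84) ≈ 0.961. Adjusting to match 0.95 gives s ≈ 54.74.
So α = 0.75·54.74 ≈ 41.06, β = 0.25·54.74 ≈ 13.69.

α ≈ 41.06, β ≈ 13.69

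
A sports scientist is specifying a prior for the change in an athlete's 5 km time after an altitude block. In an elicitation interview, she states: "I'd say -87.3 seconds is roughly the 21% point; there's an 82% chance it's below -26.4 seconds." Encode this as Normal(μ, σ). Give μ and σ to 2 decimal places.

For Normal(μ,σ), the p-quantile is μ + z_p·σ. Here z_{0.21} = -0.8064, z_{0.82} = 0.9154.
So -87.3 = μ − 0.8064σ and -26.4 = μ + 0.9154σ.
Subtracting: σ = (-26.4 − -87.3)/(0.9154 − (-0.8064)) = 35.37.
Then μ = -87.3 − (-0.8064)·35.37 = -58.78.

μ = -58.78, σ = 35.37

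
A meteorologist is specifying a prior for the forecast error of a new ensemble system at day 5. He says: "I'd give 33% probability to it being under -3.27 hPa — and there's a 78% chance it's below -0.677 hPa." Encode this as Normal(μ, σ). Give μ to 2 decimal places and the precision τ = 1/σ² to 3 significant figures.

μ = -2.33, τ = 0.219

The p-quantile of Normal(μ,σ) is μ + z_p·σ, with z_{0.33} = -0.4399 and z_{0.78} = 0.7722.
Eliminate σ: μ = (z₂·x₁ − z₁·x₂)/(z₂ − z₁) = (0.7722·-3.27 − (-0.4399)·-0.677)/1.212 = -2.33.
Then σ = (x₂ − x₁)/(z₂ − z₁) = (-0.677 − -3.27)/1.212 = 2.14.
Precision τ = 1/σ² = 1/2.139² = 0.219.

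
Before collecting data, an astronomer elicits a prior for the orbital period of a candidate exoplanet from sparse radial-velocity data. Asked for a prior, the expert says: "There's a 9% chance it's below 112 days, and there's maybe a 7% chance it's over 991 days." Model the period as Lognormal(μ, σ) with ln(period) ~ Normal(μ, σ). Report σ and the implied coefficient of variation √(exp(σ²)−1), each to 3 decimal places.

σ ≈ 0.774, CV ≈ 0.906

If T ~ Lognormal(μ,σ) then ln T ~ Normal(μ,σ), so the p-quantile of ln T is μ + z_p·σ.
ln(112) = 4.718 and ln(991) = 6.899; z_{0.09} = -1.341, z_{0.93} = 1.476.
σ = (6.899 − 4.718)/(1.476 − (-1.341)) = 0.774.
μ = 4.718 − (-1.341)·0.774 = 5.756.
CV = √(exp(σ²)−1) = √(exp(0.5992)−1) = 0.906.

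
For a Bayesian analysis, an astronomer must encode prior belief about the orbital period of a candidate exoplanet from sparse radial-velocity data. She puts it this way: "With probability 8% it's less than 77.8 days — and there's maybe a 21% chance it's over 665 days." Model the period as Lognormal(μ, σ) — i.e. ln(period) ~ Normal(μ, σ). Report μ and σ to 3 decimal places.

μ ≈ 5.717, σ ≈ 0.970

If T ~ Lognormal(μ,σ) then ln T ~ Normal(μ,σ), so the p-quantile of ln T is μ + z_p·σ.
ln(77.8) = 4.354 and ln(665) = 6.5; z_{0.08} = -1.405, z_{0.79} = 0.8064.
σ = (6.5 − 4.354)/(0.8064 − (-1.405)) = 0.970.
μ = 4.354 − (-1.405)·0.970 = 5.717.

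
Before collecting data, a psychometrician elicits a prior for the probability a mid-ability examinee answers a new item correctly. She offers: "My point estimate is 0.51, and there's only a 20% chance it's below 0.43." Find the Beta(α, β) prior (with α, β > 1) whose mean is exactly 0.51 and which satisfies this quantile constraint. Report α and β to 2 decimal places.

With mean 0.51 fixed, write α = 0.51s, β = 0.49s where s = α+β.
Need P(θ < 0.43) = 0.2 under Beta(0.51s, 0.49s). Normal approximation: (q−m)/√(m(1−m)/s) ≈ z_{0.2} = -0.842, so s ≈ 0.51·0.49·(-0.842)²/(0.43−0.51)² = 27.7.
At s = 27.7: P(θ<0.43) ≈ 0.200. Adjusting to match 0.2 gives s ≈ 27.75.
So α = 0.51·27.75 ≈ 14.15, β = 0.49·27.75 ≈ 13.60.

α ≈ 14.15, β ≈ 13.60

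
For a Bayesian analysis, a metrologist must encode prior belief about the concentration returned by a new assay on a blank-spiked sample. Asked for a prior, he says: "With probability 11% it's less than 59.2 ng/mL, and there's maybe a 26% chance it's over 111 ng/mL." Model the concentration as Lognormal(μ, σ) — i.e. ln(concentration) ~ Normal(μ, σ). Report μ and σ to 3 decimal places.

μ ≈ 4.493, σ ≈ 0.336

If T ~ Lognormal(μ,σ) then ln T ~ Normal(μ,σ), so the p-quantile of ln T is μ + z_p·σ.
ln(59.2) = 4.081 and ln(111) = 4.71; z_{0.11} = -1.227, z_{0.74} = 0.6433.
σ = (4.71 − 4.081)/(0.6433 − (-1.227)) = 0.336.
μ = 4.081 − (-1.227)·0.336 = 4.493.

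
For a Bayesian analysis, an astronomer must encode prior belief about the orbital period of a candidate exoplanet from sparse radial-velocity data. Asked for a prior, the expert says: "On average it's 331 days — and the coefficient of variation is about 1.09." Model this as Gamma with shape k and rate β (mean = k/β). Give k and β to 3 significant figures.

For Gamma(k, rate β): mean = k/β, variance = k/β², so CV = 1/√k.
CV = 1.09, hence k = 1/CV² = 0.842.
Then β = k/mean = 0.842/331 = 0.00254.

k ≈ 0.842, β ≈ 0.00254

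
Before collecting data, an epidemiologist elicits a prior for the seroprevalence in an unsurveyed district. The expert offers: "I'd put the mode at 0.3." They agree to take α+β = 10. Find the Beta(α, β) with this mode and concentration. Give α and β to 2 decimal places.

α = 3.40, β = 6.60

For α,β > 1 the Beta mode is (α−1)/(α+β−2). With α+β = 10, the mode is (α−1)/8.
Set (α−1)/8 = 0.3 → α = 1 + 0.3·8 = 3.40.
β = 10 − α = 6.60.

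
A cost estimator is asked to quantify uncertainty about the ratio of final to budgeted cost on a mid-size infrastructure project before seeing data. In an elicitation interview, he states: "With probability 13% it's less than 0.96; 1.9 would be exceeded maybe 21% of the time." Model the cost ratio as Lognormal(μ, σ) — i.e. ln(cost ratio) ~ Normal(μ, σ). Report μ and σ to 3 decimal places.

μ ≈ 0.357, σ ≈ 0.353

If T ~ Lognormal(μ,σ) then ln T ~ Normal(μ,σ), so the p-quantile of ln T is μ + z_p·σ.
ln(0.96) = -0.04082 and ln(1.9) = 0.6419; z_{0.13} = -1.126, z_{0.79} = 0.8064.
σ = (0.6419 − -0.04082)/(0.8064 − (-1.126)) = 0.353.
μ = -0.04082 − (-1.126)·0.353 = 0.357.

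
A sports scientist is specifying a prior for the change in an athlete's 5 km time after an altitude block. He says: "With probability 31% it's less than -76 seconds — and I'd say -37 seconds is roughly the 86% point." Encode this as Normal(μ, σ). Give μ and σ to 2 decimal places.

The p-quantile of Normal(μ,σ) is μ + z_p·σ, with z_{0.31} = -0.4959 and z_{0.86} = 1.08.
Eliminate σ: μ = (z₂·x₁ − z₁·x₂)/(z₂ − z₁) = (1.08·-76 − (-0.4959)·-37)/1.576 = -63.73.
Then σ = (x₂ − x₁)/(z₂ − z₁) = (-37 − -76)/1.576 = 24.74.

μ = -63.73, σ = 24.74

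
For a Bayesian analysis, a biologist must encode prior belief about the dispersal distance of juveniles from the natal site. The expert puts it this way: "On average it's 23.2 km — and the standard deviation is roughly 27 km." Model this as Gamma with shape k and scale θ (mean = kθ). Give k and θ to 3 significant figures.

For Gamma(k, scale θ): mean = kθ, variance = kθ², so CV = 1/√k.
CV = SD/mean = 27/23.2 = 1.164, hence k = 1/CV² = 0.738.
Then θ = mean/k = 23.2/0.738 = 31.4.

k ≈ 0.738, θ ≈ 31.4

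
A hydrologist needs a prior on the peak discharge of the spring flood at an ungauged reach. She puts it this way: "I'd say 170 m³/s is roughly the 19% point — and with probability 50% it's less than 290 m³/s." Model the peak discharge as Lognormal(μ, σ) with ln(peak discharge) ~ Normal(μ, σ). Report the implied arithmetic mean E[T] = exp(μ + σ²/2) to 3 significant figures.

E[T] ≈ 349 m³/s

If T ~ Lognormal(μ,σ) then ln T ~ Normal(μ,σ), so the p-quantile of ln T is μ + z_p·σ.
ln(170) = 5.136 and ln(290) = 5.67; z_{0.19} = -0.8779, z_{0.5} = 0.
σ = (5.67 − 5.136)/(0 − (-0.8779)) = 0.608.
μ = 5.136 − (-0.8779)·0.608 = 5.670.
E[T] = exp(μ + σ²/2) = exp(5.670 + 0.1851) = 349 m³/s.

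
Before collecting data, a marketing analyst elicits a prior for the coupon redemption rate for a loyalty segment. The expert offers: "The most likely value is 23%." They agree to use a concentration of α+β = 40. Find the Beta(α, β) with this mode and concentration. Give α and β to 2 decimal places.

For α,β > 1 the Beta mode is (α−1)/(α+β−2). With α+β = 40, the mode is (α−1)/38.
Set (α−1)/38 = 0.23 → α = 1 + 0.23·38 = 9.74.
β = 40 − α = 30.26.

α = 9.74, β = 30.26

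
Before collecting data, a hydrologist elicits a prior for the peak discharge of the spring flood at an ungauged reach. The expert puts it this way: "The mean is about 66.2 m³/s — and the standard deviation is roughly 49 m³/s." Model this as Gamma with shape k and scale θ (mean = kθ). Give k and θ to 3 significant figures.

k ≈ 1.83, θ ≈ 36.3

For Gamma(k, scale θ): mean = kθ, variance = kθ², so CV = 1/√k.
CV = SD/mean = 49/66.2 = 0.7402, hence k = 1/CV² = 1.83.
Then θ = mean/k = 66.2/1.83 = 36.3.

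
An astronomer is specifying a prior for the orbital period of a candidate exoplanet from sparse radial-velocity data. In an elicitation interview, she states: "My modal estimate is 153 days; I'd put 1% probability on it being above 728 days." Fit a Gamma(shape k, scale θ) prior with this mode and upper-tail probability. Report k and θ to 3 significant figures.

k ≈ 2.64, θ ≈ 93.6

Gamma(k,θ) with k>1 has mode (k−1)θ, so θ = 153/(k−1).
Need P(X < 728) = 0.99 with θ tied to k this way. Start at k = 2, θ = 153: P(X<728) ≈ 0.951.
Too low — raise k to concentrate. Iterating converges to k ≈ 2.64.
Then θ = 153/(2.64−1) ≈ 93.6.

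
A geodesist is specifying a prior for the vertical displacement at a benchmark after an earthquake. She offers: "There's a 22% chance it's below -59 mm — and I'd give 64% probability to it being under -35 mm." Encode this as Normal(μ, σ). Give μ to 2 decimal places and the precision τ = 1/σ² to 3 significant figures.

For Normal(μ,σ), the p-quantile is μ + z_p·σ. Here z_{0.22} = -0.7722, z_{0.64} = 0.3585.
So -59 = μ − 0.7722σ and -35 = μ + 0.3585σ.
Subtracting: σ = (-35 − -59)/(0.3585 − (-0.7722)) = 21.23.
Then μ = -59 − (-0.7722)·21.23 = -42.61.
Precision τ = 1/σ² = 1/21.23² = 0.00222.

μ = -42.61, τ = 0.00222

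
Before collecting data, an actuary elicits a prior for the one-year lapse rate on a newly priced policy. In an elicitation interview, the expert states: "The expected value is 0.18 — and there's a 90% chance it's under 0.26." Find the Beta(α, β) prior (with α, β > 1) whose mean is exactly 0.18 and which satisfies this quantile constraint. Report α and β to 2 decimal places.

With mean 0.18 fixed, write α = 0.18s, β = 0.82s where s = α+β.
Need P(θ < 0.26) = 0.9 under Beta(0.18s, 0.82s). Normal approximation: (q−m)/√(m(1−m)/s) ≈ z_{0.9} = 1.28, so s ≈ 0.18·0.82·(1.28)²/(0.26−0.18)² = 37.9.
At s = 37.9: P(θ<0.26) ≈ 0.894. Adjusting to match 0.9 gives s ≈ 40.26.
So α = 0.18·40.26 ≈ 7.25, β = 0.82·40.26 ≈ 33.01.

α ≈ 7.25, β ≈ 33.01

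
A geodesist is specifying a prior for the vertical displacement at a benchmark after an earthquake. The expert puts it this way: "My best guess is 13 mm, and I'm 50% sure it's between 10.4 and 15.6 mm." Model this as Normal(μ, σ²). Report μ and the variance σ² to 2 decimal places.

A symmetric 50% interval runs μ ± z·σ with z = 0.6745.
Half-width = 2.6, so σ = 2.6/0.6745 = 3.855 and σ² = 14.86.
μ is the stated best guess, 13.00.

μ = 13.00, σ² = 14.86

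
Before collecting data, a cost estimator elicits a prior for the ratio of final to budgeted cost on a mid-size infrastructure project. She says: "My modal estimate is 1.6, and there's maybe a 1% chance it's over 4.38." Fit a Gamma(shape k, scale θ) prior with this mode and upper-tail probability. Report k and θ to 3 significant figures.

Gamma(k,θ) with k>1 has mode (k−1)θ, so θ = 1.6/(k−1).
Need P(X < 4.38) = 0.99 with θ tied to k this way. Start at k = 2, θ = 1.6: P(X<4.38) ≈ 0.758.
Too low — raise k to concentrate. Iterating converges to k ≈ 5.54.
Then θ = 1.6/(5.54−1) ≈ 0.353.

k ≈ 5.54, θ ≈ 0.353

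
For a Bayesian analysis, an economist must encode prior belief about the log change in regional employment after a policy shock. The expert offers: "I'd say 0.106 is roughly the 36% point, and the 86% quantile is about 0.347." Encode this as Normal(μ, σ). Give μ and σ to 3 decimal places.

μ = 0.166, σ = 0.168

For Normal(μ,σ), the p-quantile is μ + z_p·σ. Here z_{0.36} = -0.3585, z_{0.86} = 1.08.
So 0.106 = μ − 0.3585σ and 0.347 = μ + 1.08σ.
Subtracting: σ = (0.347 − 0.106)/(1.08 − (-0.3585)) = 0.168.
Then μ = 0.106 − (-0.3585)·0.168 = 0.166.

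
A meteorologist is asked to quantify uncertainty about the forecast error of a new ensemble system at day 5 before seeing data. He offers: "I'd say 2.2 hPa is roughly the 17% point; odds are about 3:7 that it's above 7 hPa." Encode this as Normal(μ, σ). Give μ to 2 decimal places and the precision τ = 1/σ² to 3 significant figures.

μ = 5.30, τ = 0.0949

The p-quantile of Normal(μ,σ) is μ + z_p·σ, with z_{0.17} = -0.9542 and z_{0.7} = 0.5244.
Eliminate σ: μ = (z₂·x₁ − z₁·x₂)/(z₂ − z₁) = (0.5244·2.2 − (-0.9542)·7)/1.479 = 5.30.
Then σ = (x₂ − x₁)/(z₂ − z₁) = (7 − 2.2)/1.479 = 3.25.
Precision τ = 1/σ² = 1/3.246² = 0.0949.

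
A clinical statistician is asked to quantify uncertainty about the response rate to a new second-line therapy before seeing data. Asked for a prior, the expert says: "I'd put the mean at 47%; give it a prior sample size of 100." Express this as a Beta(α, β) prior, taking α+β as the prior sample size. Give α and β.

α = 47, β = 53

Under the effective-sample-size interpretation, Beta(α, β) has prior mean α/(α+β) and prior sample size α+β.
So α+β = 100 and α/(α+β) = 0.47, giving α = 0.47·100 = 47 and β = 100 − 47 = 53.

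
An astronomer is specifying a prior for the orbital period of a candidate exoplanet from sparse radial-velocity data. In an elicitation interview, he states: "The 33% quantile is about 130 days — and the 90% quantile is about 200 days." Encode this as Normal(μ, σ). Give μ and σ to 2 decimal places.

μ = 147.89, σ = 40.66

For Normal(μ,σ), the p-quantile is μ + z_p·σ. Here z_{0.33} = -0.4399, z_{0.9} = 1.282.
So 130 = μ − 0.4399σ and 200 = μ + 1.282σ.
Subtracting: σ = (200 − 130)/(1.282 − (-0.4399)) = 40.66.
Then μ = 130 − (-0.4399)·40.66 = 147.89.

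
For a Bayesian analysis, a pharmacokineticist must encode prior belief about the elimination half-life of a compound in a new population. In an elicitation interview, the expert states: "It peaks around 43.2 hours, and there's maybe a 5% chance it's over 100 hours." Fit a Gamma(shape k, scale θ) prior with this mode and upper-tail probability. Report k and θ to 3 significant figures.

Gamma(k,θ) with k>1 has mode (k−1)θ, so θ = 43.2/(k−1).
Need P(X < 100) = 0.95 with θ tied to k this way. Start at k = 2, θ = 43.2: P(X<100) ≈ 0.673.
Too low — raise k to concentrate. Iterating converges to k ≈ 4.89.
Then θ = 43.2/(4.89−1) ≈ 11.1.

k ≈ 4.89, θ ≈ 11.1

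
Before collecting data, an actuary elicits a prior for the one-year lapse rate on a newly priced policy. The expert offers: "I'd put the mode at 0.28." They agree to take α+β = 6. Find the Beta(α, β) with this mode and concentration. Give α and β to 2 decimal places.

For α,β > 1 the Beta mode is (α−1)/(α+β−2). With α+β = 6, the mode is (α−1)/4.
Set (α−1)/4 = 0.28 → α = 1 + 0.28·4 = 2.12.
β = 6 − α = 3.88.

α = 2.12, β = 3.88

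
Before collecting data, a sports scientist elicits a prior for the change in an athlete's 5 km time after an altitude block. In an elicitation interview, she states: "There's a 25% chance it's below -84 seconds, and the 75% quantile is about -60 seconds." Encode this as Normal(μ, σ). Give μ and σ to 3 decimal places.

μ = -72.000, σ = 17.791

The p-quantile of Normal(μ,σ) is μ + z_p·σ, with z_{0.25} = -0.6745 and z_{0.75} = 0.6745.
Eliminate σ: μ = (z₂·x₁ − z₁·x₂)/(z₂ − z₁) = (0.6745·-84 − (-0.6745)·-60)/1.349 = -72.000.
Then σ = (x₂ − x₁)/(z₂ − z₁) = (-60 − -84)/1.349 = 17.791.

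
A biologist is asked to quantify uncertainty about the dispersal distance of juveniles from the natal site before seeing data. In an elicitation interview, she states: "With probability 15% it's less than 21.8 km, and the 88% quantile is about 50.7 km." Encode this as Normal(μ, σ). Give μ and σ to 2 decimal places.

For Normal(μ,σ), the p-quantile is μ + z_p·σ. Here z_{0.15} = -1.036, z_{0.88} = 1.175.
So 21.8 = μ − 1.036σ and 50.7 = μ + 1.175σ.
Subtracting: σ = (50.7 − 21.8)/(1.175 − (-1.036)) = 13.07.
Then μ = 21.8 − (-1.036)·13.07 = 35.34.

μ = 35.34, σ = 13.07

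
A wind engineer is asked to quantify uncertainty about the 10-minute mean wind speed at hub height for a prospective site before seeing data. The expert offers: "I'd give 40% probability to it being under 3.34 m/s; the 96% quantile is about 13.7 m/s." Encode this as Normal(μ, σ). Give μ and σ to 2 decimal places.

μ = 4.65, σ = 5.17

The p-quantile of Normal(μ,σ) is μ + z_p·σ, with z_{0.4} = -0.2533 and z_{0.96} = 1.751.
Eliminate σ: μ = (z₂·x₁ − z₁·x₂)/(z₂ − z₁) = (1.751·3.34 − (-0.2533)·13.7)/2.004 = 4.65.
Then σ = (x₂ − x₁)/(z₂ − z₁) = (13.7 − 3.34)/2.004 = 5.17.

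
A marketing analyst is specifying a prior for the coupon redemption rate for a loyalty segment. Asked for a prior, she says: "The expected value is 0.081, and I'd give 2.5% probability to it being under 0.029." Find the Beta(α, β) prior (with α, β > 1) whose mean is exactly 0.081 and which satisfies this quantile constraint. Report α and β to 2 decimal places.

α ≈ 5.47, β ≈ 62.11

With mean 0.081 fixed, write α = 0.081s, β = 0.919s where s = α+β.
Need P(θ < 0.029) = 0.025 under Beta(0.081s, 0.919s). Normal approximation: (q−m)/√(m(1−m)/s) ≈ z_{0.025} = -1.96, so s ≈ 0.081·0.919·(-1.96)²/(0.029−0.081)² = 105.8.
At s = 105.8: P(θ<0.029) ≈ 0.006. Adjusting to match 0.025 gives s ≈ 67.58.
So α = 0.081·67.58 ≈ 5.47, β = 0.919·67.58 ≈ 62.11.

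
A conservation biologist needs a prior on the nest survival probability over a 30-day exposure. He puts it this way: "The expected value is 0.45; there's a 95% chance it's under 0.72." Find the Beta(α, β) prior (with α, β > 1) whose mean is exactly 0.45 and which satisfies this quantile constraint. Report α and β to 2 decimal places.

With mean 0.45 fixed, write α = 0.45s, β = 0.55s where s = α+β.
Need P(θ < 0.72) = 0.95 under Beta(0.45s, 0.55s). Normal approximation: (q−m)/√(m(1−m)/s) ≈ z_{0.95} = 1.64, so s ≈ 0.45·0.55·(1.64)²/(0.72−0.45)² = 9.2.
At s = 9.2: P(θ<0.72) ≈ 0.955. Adjusting to match 0.95 gives s ≈ 8.71.
So α = 0.45·8.71 ≈ 3.92, β = 0.55·8.71 ≈ 4.79.

α ≈ 3.92, β ≈ 4.79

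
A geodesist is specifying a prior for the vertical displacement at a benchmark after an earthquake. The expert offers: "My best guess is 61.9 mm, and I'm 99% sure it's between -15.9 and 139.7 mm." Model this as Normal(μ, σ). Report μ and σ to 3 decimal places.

A symmetric 99% interval runs μ ± z·σ with z = 2.576.
Half-width = 77.8, so σ = 77.8/2.576 = 30.204.
μ is the stated best guess, 61.900.

μ = 61.900, σ = 30.204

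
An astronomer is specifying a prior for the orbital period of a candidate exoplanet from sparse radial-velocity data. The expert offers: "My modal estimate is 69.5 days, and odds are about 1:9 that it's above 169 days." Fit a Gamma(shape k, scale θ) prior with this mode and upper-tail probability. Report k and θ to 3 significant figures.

k ≈ 3.43, θ ≈ 28.6

Gamma(k,θ) with k>1 has mode (k−1)θ, so θ = 69.5/(k−1).
Need P(X < 169) = 0.9 with θ tied to k this way. Start at k = 2, θ = 69.5: P(X<169) ≈ 0.698.
Too low — raise k to concentrate. Iterating converges to k ≈ 3.43.
Then θ = 69.5/(3.43−1) ≈ 28.6.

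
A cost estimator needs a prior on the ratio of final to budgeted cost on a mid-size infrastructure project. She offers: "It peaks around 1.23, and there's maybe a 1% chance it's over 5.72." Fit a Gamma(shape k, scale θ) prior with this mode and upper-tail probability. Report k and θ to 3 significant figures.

Gamma(k,θ) with k>1 has mode (k−1)θ, so θ = 1.23/(k−1).
Need P(X < 5.72) = 0.99 with θ tied to k this way. Start at k = 2, θ = 1.23: P(X<5.72) ≈ 0.946.
Too low — raise k to concentrate. Iterating converges to k ≈ 2.7.
Then θ = 1.23/(2.7−1) ≈ 0.725.

k ≈ 2.7, θ ≈ 0.725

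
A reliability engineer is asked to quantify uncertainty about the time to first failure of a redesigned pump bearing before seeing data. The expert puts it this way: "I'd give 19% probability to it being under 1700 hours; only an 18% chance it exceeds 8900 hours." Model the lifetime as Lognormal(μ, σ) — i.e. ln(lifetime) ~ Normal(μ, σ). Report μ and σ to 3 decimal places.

μ ≈ 8.249, σ ≈ 0.923

If T ~ Lognormal(μ,σ) then ln T ~ Normal(μ,σ), so the p-quantile of ln T is μ + z_p·σ.
ln(1700) = 7.438 and ln(8900) = 9.094; z_{0.19} = -0.8779, z_{0.82} = 0.9154.
σ = (9.094 − 7.438)/(0.9154 − (-0.8779)) = 0.923.
μ = 7.438 − (-0.8779)·0.923 = 8.249.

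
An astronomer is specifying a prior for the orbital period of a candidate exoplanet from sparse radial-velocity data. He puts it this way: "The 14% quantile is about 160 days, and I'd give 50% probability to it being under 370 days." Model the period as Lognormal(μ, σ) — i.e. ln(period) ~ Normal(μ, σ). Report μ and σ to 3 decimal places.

If T ~ Lognormal(μ,σ) then ln T ~ Normal(μ,σ), so the p-quantile of ln T is μ + z_p·σ.
ln(160) = 5.075 and ln(370) = 5.914; z_{0.14} = -1.08, z_{0.5} = 0.
σ = (5.914 − 5.075)/(0 − (-1.08)) = 0.776.
μ = 5.075 − (-1.08)·0.776 = 5.914.

μ ≈ 5.914, σ ≈ 0.776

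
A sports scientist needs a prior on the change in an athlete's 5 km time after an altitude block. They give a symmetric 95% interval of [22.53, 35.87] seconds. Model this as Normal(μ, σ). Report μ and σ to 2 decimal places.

μ = 29.20, σ = 3.40

A symmetric 95% interval runs μ ± z·σ with z = 1.96.
Half-width = 6.67, so σ = 6.67/1.96 = 3.40.
μ is the interval midpoint, 29.20.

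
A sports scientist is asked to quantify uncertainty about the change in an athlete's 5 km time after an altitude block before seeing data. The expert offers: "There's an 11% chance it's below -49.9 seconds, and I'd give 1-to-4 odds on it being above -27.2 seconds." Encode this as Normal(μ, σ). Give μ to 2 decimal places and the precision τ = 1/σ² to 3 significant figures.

μ = -36.44, τ = 0.0083

The p-quantile of Normal(μ,σ) is μ + z_p·σ, with z_{0.11} = -1.227 and z_{0.8} = 0.8416.
Eliminate σ: μ = (z₂·x₁ − z₁·x₂)/(z₂ − z₁) = (0.8416·-49.9 − (-1.227)·-27.2)/2.068 = -36.44.
Then σ = (x₂ − x₁)/(z₂ − z₁) = (-27.2 − -49.9)/2.068 = 10.98.
Precision τ = 1/σ² = 1/10.98² = 0.0083.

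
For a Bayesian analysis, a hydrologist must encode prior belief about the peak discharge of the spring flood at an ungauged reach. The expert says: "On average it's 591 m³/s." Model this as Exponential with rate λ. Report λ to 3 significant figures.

Exponential mean = 1/λ, so λ = 1/591.0 = 0.00169.

λ ≈ 0.00169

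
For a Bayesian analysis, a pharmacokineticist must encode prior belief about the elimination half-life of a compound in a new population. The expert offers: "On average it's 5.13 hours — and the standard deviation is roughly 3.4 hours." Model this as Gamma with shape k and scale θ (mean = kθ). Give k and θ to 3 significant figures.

For Gamma(k, scale θ): mean = kθ, variance = kθ², so CV = 1/√k.
CV = SD/mean = 3.4/5.13 = 0.6628, hence k = 1/CV² = 2.28.
Then θ = mean/k = 5.13/2.28 = 2.25.

k ≈ 2.28, θ ≈ 2.25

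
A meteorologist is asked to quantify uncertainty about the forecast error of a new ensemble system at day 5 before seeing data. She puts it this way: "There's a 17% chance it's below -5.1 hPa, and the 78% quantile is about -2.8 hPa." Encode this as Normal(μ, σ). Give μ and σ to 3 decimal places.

μ = -3.829, σ = 1.332

The p-quantile of Normal(μ,σ) is μ + z_p·σ, with z_{0.17} = -0.9542 and z_{0.78} = 0.7722.
Eliminate σ: μ = (z₂·x₁ − z₁·x₂)/(z₂ − z₁) = (0.7722·-5.1 − (-0.9542)·-2.8)/1.726 = -3.829.
Then σ = (x₂ − x₁)/(z₂ − z₁) = (-2.8 − -5.1)/1.726 = 1.332.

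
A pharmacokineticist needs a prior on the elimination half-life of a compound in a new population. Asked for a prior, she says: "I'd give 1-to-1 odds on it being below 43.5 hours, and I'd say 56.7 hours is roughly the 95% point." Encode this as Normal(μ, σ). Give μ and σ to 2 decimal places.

The p-quantile of Normal(μ,σ) is μ + z_p·σ, with z_{0.5} = 0 and z_{0.95} = 1.645.
Eliminate σ: μ = (z₂·x₁ − z₁·x₂)/(z₂ − z₁) = (1.645·43.5 − (0)·56.7)/1.645 = 43.50.
Then σ = (x₂ − x₁)/(z₂ − z₁) = (56.7 − 43.5)/1.645 = 8.03.

μ = 43.50, σ = 8.03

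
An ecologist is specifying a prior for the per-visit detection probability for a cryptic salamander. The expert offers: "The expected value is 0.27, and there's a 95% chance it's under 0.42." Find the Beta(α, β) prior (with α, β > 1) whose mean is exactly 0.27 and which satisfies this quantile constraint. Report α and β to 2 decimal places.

α ≈ 7.06, β ≈ 19.08

With mean 0.27 fixed, write α = 0.27s, β = 0.73s where s = α+β.
Need P(θ < 0.42) = 0.95 under Beta(0.27s, 0.73s). Normal approximation: (q−m)/√(m(1−m)/s) ≈ z_{0.95} = 1.64, so s ≈ 0.27·0.73·(1.64)²/(0.42−0.27)² = 23.7.
At s = 23.7: P(θ<0.42) ≈ 0.942. Adjusting to match 0.95 gives s ≈ 26.13.
So α = 0.27·26.13 ≈ 7.06, β = 0.73·26.13 ≈ 19.08.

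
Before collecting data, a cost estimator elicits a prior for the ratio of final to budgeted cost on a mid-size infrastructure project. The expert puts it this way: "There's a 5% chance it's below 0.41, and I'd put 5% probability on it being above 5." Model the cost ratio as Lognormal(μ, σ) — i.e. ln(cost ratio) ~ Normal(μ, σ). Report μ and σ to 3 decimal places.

If T ~ Lognormal(μ,σ) then ln T ~ Normal(μ,σ), so the p-quantile of ln T is μ + z_p·σ.
ln(0.41) = -0.8916 and ln(5) = 1.609; z_{0.05} = -1.645, z_{0.95} = 1.645.
σ = (1.609 − -0.8916)/(1.645 − (-1.645)) = 0.760.
μ = -0.8916 − (-1.645)·0.760 = 0.359.

μ ≈ 0.359, σ ≈ 0.760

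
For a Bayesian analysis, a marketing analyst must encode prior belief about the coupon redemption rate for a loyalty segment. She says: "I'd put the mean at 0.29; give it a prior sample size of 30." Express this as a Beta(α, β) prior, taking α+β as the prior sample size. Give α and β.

Under the effective-sample-size interpretation, Beta(α, β) has prior mean α/(α+β) and prior sample size α+β.
So α+β = 30 and α/(α+β) = 0.29, giving α = 0.29·30 = 8.7 and β = 30 − 8.7 = 21.3.

α = 8.7, β = 21.3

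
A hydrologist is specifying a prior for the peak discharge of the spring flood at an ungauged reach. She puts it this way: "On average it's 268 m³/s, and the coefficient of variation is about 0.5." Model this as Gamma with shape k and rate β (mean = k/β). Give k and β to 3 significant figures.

k ≈ 4, β ≈ 0.0149

For Gamma(k, rate β): mean = k/β, variance = k/β², so CV = 1/√k.
CV = 0.5, hence k = 1/CV² = 4.
Then β = k/mean = 4/268 = 0.0149.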